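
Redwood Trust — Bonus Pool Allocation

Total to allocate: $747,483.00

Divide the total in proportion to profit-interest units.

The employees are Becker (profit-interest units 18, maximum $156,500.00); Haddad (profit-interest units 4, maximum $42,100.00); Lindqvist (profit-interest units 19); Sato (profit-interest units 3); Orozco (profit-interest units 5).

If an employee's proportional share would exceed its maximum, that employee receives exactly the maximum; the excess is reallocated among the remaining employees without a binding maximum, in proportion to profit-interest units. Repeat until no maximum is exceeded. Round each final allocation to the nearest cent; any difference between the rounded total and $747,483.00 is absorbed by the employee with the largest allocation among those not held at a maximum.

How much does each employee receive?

Sum of profit-interest units: 49.
Pro-rata shares before constraints: Becker 274,585.5918; Haddad 61,019.0204; Lindqvist 289,840.3469; Sato 45,764.2653; Orozco 76,273.7755.
Cap binds for Becker ($156,500.00), Haddad ($42,100.00); residual $548,883.00 reallocated over remaining profit-interest units 27.
Redistributed shares: Lindqvist 386,251.0000 → $386,251.00; Sato 60,987.0000 → $60,987.00; Orozco 101,645.0000 → $101,645.00.

Becker: $156,500.00 · Haddad: $42,100.00 · Lindqvist: $386,251.00 · Sato: $60,987.00 · Orozco: $101,645.00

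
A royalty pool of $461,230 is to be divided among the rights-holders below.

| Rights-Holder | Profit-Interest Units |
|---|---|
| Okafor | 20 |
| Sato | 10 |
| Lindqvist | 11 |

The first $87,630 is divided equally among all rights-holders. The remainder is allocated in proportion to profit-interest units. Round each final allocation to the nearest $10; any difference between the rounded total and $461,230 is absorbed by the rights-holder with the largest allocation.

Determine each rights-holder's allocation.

Okafor: $211,460 | Sato: $120,330 | Lindqvist: $129,440

Equal tier: $87,630 ÷ 3 = $29,210 apiece.
Remainder $373,600 by profit-interest units (total 41): Okafor 182,243.90 → $182,240; Sato 91,121.95 → $91,120; Lindqvist 100,234.15 → $100,230.
Rounding difference +$10 on remainder applied to Okafor.
Totals: Okafor $29,210 + $182,250 = $211,460; Sato $29,210 + $91,120 = $120,330; Lindqvist $29,210 + $100,230 = $129,440.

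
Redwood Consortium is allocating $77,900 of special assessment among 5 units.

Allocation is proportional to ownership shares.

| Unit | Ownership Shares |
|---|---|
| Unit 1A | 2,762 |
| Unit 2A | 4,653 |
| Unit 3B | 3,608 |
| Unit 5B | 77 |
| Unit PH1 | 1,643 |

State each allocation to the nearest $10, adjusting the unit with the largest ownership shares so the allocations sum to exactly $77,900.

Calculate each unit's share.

Sum of ownership shares: 12,743.
Raw shares: Unit 1A 2,762/12,743 × $77,900 = 16,884.55; Unit 2A 4,653/12,743 × $77,900 = 28,444.53; Unit 3B 3,608/12,743 × $77,900 = 22,056.28; Unit 5B 77/12,743 × $77,900 = 470.71; Unit PH1 1,643/12,743 × $77,900 = 10,043.92.
Rounded to nearest $10: Unit 1A $16,880; Unit 2A $28,440; Unit 3B $22,060; Unit 5B $470; Unit PH1 $10,040. Sum = $77,890.
Difference $77,900 − $77,890 = +$10 applied to largest ownership shares (Unit 2A): Unit 2A becomes $28,450.

Unit 1A: $16,880 | Unit 2A: $28,450 | Unit 3B: $22,060 | Unit 5B: $470 | Unit PH1: $10,040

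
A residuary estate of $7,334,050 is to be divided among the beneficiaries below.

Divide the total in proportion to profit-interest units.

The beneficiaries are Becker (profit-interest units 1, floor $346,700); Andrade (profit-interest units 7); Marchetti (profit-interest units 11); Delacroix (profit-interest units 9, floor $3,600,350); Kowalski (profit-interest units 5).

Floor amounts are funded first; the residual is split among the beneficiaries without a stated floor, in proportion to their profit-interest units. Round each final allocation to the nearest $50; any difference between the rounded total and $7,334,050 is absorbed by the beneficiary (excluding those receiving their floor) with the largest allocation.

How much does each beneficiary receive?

Guaranteed amounts: Becker $346,700; Delacroix $3,600,350. Residual $3,387,000.
Residual split over remaining profit-interest units 23: Andrade 1,030,826.09 → $1,030,850; Marchetti 1,619,869.57 → $1,619,850; Kowalski 736,304.35 → $736,300.

Becker: $346,700 | Andrade: $1,030,850 | Marchetti: $1,619,850 | Delacroix: $3,600,350 | Kowalski: $736,300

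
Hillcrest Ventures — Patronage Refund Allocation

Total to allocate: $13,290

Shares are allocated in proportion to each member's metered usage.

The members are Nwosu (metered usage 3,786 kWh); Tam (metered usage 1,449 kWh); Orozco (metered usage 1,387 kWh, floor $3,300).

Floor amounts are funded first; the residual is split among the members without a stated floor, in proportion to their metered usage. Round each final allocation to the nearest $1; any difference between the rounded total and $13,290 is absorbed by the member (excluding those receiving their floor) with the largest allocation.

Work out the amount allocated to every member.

Minimums first: Orozco $3,300. Residual $9,990.
Residual split over remaining metered usage 5,235: Nwosu 7,224.86 → $7,225; Tam 2,765.14 → $2,765.

Nwosu: $7,225 · Tam: $2,765 · Orozco: $3,300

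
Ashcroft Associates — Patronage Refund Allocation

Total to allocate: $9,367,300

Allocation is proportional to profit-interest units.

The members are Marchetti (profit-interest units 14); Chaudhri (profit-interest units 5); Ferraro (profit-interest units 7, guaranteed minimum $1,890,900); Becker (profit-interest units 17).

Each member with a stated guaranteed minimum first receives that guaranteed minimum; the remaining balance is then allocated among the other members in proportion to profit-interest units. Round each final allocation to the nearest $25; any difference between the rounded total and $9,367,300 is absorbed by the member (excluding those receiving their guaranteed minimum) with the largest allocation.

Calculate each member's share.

Minimums first: Ferraro $1,890,900. Remaining pool $7,476,400.
Remaining pool split over remaining profit-interest units 36: Marchetti 2,907,488.89 → $2,907,500; Chaudhri 1,038,388.89 → $1,038,400; Becker 3,530,522.22 → $3,530,525.
Rounding difference −$25 applied to Becker → $3,530,500.

Marchetti: $2,907,500 · Chaudhri: $1,038,400 · Ferraro: $1,890,900 · Becker: $3,530,500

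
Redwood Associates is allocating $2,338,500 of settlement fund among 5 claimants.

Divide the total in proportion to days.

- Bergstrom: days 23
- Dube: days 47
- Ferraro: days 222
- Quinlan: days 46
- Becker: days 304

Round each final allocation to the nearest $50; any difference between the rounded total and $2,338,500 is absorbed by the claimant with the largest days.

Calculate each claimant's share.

Bergstrom: $83,800; Dube: $171,200; Ferraro: $808,650; Quinlan: $167,550; Becker: $1,107,300

Combined days = 642.
Raw shares: Bergstrom 23/642 × $2,338,500 = 83,778.04; Dube 47/642 × $2,338,500 = 171,198.60; Ferraro 222/642 × $2,338,500 = 808,640.19; Quinlan 46/642 × $2,338,500 = 167,556.07; Becker 304/642 × $2,338,500 = 1,107,327.10.
After rounding ($50): Bergstrom $83,800; Dube $171,200; Ferraro $808,650; Quinlan $167,550; Becker $1,107,350. Sum = $2,338,550.
Difference $2,338,500 − $2,338,550 = −$50 applied to largest days (Becker): Becker becomes $1,107,300.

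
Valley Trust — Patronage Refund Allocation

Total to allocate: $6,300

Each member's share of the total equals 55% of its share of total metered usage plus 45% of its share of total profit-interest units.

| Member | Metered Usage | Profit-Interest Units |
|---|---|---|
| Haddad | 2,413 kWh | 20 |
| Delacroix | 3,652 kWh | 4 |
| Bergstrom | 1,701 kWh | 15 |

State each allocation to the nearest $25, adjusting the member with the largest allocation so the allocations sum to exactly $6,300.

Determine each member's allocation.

Haddad: $2,525 · Delacroix: $1,925 · Bergstrom: $1,850

Totals — metered usage 7,766, profit-interest units 39.
Composite weights (55% metered usage + 45% profit-interest units): Haddad 0.4017; Delacroix 0.3048; Bergstrom 0.2935.
Raw shares: Haddad 2,530.47; Delacroix 1,920.20; Bergstrom 1,849.33.
After rounding ($25): Haddad $2,525; Delacroix $1,925; Bergstrom $1,850. Sum = $6,300.
Rounded total matches; no reconciliation needed.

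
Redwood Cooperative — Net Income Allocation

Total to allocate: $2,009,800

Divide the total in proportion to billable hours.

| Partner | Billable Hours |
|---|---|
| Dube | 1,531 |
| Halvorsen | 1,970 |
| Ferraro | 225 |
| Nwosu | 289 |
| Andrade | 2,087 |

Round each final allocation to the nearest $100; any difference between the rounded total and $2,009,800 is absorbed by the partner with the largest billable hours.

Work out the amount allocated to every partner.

Dube: $504,300 | Halvorsen: $648,900 | Ferraro: $74,100 | Nwosu: $95,200 | Andrade: $687,300

Combined billable hours = 6,102.
Raw shares: Dube 1,531/6,102 × $2,009,800 = 504,261.52; Halvorsen 1,970/6,102 × $2,009,800 = 648,853.82; Ferraro 225/6,102 × $2,009,800 = 74,107.67; Nwosu 289/6,102 × $2,009,800 = 95,187.18; Andrade 2,087/6,102 × $2,009,800 = 687,389.81.
After rounding ($100): Dube $504,300; Halvorsen $648,900; Ferraro $74,100; Nwosu $95,200; Andrade $687,400. Sum = $2,009,900.
Difference $2,009,800 − $2,009,900 = −$100 applied to largest billable hours (Andrade): Andrade becomes $687,300.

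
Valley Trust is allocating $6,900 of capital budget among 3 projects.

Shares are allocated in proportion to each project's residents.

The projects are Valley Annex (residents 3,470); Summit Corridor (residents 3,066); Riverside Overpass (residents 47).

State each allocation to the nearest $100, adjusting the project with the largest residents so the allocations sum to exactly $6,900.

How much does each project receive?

Valley Annex: $3,700 | Summit Corridor: $3,200 | Riverside Overpass: $0

Residents total: 6,583.
Unrounded shares: Valley Annex 3,470/6,583 × $6,900 = 3,637.10; Summit Corridor 3,066/6,583 × $6,900 = 3,213.64; Riverside Overpass 47/6,583 × $6,900 = 49.26.
At nearest $100: Valley Annex $3,600; Summit Corridor $3,200; Riverside Overpass $0. Sum = $6,800.
Difference $6,900 − $6,800 = +$100 applied to largest residents (Valley Annex): Valley Annex becomes $3,700.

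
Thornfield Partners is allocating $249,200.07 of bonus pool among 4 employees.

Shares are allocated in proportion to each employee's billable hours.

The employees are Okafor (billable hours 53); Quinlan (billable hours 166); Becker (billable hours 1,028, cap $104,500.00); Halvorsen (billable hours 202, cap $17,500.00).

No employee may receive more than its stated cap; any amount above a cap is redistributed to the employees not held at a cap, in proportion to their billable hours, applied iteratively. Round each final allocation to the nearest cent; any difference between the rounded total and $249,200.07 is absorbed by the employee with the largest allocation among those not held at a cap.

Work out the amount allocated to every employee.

Combined billable hours = 1,449.
Proportional shares (ignoring caps): Okafor 9,114.9784; Quinlan 28,548.8003; Becker 176,796.1849; Halvorsen 34,740.1064.
Held at cap: Becker ($104,500.00), Halvorsen ($17,500.00); residual $127,200.07 reallocated over remaining billable hours 219.
Shares after redistribution: Okafor 30,783.5786 → $30,783.58; Quinlan 96,416.4914 → $96,416.49.

Okafor: $30,783.58 · Quinlan: $96,416.49 · Becker: $104,500.00 · Halvorsen: $17,500.00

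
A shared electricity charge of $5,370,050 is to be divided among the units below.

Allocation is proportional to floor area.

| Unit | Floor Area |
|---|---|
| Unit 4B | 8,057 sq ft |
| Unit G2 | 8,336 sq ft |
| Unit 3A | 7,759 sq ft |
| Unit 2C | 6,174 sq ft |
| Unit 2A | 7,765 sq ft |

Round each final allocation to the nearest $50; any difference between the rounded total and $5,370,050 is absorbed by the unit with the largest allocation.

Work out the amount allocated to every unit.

Floor area total: 38,091.
Raw shares: Unit 4B 8,057/38,091 × $5,370,050 = 1,135,871.80; Unit G2 8,336/38,091 × $5,370,050 = 1,175,205.08; Unit 3A 7,759/38,091 × $5,370,050 = 1,093,859.91; Unit 2C 6,174/38,091 × $5,370,050 = 870,407.41; Unit 2A 7,765/38,091 × $5,370,050 = 1,094,705.79.
At nearest $50: Unit 4B $1,135,850; Unit G2 $1,175,200; Unit 3A $1,093,850; Unit 2C $870,400; Unit 2A $1,094,700. Sum = $5,370,000.
Difference $5,370,050 − $5,370,000 = +$50 applied to largest allocation (Unit G2): Unit G2 becomes $1,175,250.

Unit 4B: $1,135,850 · Unit G2: $1,175,250 · Unit 3A: $1,093,850 · Unit 2C: $870,400 · Unit 2A: $1,094,700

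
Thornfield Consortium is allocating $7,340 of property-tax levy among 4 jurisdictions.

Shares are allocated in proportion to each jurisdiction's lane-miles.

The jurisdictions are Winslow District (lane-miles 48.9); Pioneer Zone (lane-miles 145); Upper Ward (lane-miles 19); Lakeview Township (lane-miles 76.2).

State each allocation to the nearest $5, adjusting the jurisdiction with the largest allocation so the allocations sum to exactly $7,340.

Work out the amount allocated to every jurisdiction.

Winslow District: $1,240 · Pioneer Zone: $3,685 · Upper Ward: $480 · Lakeview Township: $1,935

Total lane-miles = 289.1.
Proportional shares: Winslow District 48.9/289.1 × $7,340 = 1,241.53; Pioneer Zone 145/289.1 × $7,340 = 3,681.43; Upper Ward 19/289.1 × $7,340 = 482.39; Lakeview Township 76.2/289.1 × $7,340 = 1,934.65.
Rounded to nearest $5: Winslow District $1,240; Pioneer Zone $3,680; Upper Ward $480; Lakeview Township $1,935. Sum = $7,335.
Difference $7,340 − $7,335 = +$5 applied to largest allocation (Pioneer Zone): Pioneer Zone becomes $3,685.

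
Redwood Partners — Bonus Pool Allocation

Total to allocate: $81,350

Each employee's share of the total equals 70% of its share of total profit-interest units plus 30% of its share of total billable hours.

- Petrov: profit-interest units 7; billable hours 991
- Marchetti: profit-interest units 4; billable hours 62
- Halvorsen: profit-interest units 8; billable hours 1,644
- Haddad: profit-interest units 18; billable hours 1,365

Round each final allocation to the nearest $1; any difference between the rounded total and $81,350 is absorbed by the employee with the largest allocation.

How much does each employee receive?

Petrov: $16,727 | Marchetti: $6,529 | Halvorsen: $22,190 | Haddad: $35,904

Totals — profit-interest units 37, billable hours 4,062.
Composite weights (70% profit-interest units + 30% billable hours): Petrov 0.2056; Marchetti 0.0803; Halvorsen 0.2728; Haddad 0.4414.
Pro-rata amounts: Petrov 16,727.43; Marchetti 6,528.72; Halvorsen 22,189.79; Haddad 35,904.06.
After rounding ($1): Petrov $16,727; Marchetti $6,529; Halvorsen $22,190; Haddad $35,904. Sum = $81,350.
Sum already equals the total — no adjustment.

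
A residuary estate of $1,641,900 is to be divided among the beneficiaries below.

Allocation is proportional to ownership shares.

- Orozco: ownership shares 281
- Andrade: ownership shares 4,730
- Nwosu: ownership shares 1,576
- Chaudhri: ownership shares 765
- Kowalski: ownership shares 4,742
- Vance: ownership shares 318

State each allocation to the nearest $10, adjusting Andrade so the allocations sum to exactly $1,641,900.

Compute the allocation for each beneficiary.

Orozco: $37,170 | Andrade: $625,690 | Nwosu: $208,480 | Chaudhri: $101,200 | Kowalski: $627,290 | Vance: $42,070

Ownership shares total: 12,412.
Proportional shares: Orozco 281/12,412 × $1,641,900 = 37,171.60; Andrade 4,730/12,412 × $1,641,900 = 625,699.89; Nwosu 1,576/12,412 × $1,641,900 = 208,478.44; Chaudhri 765/12,412 × $1,641,900 = 101,196.70; Kowalski 4,742/12,412 × $1,641,900 = 627,287.29; Vance 318/12,412 × $1,641,900 = 42,066.08.
At nearest $10: Orozco $37,170; Andrade $625,700; Nwosu $208,480; Chaudhri $101,200; Kowalski $627,290; Vance $42,070. Sum = $1,641,910.
Difference $1,641,900 − $1,641,910 = −$10 applied to Andrade: Andrade becomes $625,690.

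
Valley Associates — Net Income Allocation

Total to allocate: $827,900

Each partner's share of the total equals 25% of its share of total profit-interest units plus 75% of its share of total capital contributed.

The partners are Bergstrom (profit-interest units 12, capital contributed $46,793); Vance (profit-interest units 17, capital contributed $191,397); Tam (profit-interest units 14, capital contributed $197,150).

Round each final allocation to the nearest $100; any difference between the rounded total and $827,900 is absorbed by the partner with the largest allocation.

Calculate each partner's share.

Profit-interest units total 43; capital contributed total 435,340.
Composite weights (25% profit-interest units + 75% capital contributed): Bergstrom 0.1504; Vance 0.4286; Tam 0.4210.
Pro-rata amounts: Bergstrom 124,501.27; Vance 354,816.67; Tam 348,582.05.
At nearest $100: Bergstrom $124,500; Vance $354,800; Tam $348,600. Sum = $827,900.
No rounding difference to absorb.

Bergstrom: $124,500 | Vance: $354,800 | Tam: $348,600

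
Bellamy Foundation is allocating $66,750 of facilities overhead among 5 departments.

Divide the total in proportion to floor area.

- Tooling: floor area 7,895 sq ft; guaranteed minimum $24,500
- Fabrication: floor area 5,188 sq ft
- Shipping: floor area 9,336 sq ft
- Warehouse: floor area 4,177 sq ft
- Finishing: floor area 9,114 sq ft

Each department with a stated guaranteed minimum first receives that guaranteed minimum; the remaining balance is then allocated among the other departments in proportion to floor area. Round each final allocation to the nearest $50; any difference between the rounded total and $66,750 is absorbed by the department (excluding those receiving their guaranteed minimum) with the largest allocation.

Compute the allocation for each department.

Guaranteed amounts: Tooling $24,500. Residual $42,250.
Residual split over remaining floor area 27,815: Fabrication 7,880.39 → $7,900; Shipping 14,181.05 → $14,200; Warehouse 6,344.72 → $6,350; Finishing 13,843.84 → $13,850.
Rounding difference −$50 applied to Shipping → $14,150.

Tooling: $24,500 | Fabrication: $7,900 | Shipping: $14,150 | Warehouse: $6,350 | Finishing: $13,850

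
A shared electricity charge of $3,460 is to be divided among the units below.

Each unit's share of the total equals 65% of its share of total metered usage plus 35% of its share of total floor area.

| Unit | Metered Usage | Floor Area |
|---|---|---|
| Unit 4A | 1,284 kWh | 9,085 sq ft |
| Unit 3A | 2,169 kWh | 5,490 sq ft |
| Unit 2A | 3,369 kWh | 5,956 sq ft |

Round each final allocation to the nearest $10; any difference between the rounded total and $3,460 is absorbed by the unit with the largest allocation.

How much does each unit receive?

Unit 4A: $960 | Unit 3A: $1,040 | Unit 2A: $1,460

Totals — metered usage 6,822, floor area 20,531.
Combined weights (65% metered usage + 35% floor area): Unit 4A 0.2772; Unit 3A 0.3003; Unit 2A 0.4225.
Raw shares: Unit 4A 959.16; Unit 3A 1,038.87; Unit 2A 1,461.96.
After rounding ($10): Unit 4A $960; Unit 3A $1,040; Unit 2A $1,460. Sum = $3,460.
Rounded total matches; no reconciliation needed.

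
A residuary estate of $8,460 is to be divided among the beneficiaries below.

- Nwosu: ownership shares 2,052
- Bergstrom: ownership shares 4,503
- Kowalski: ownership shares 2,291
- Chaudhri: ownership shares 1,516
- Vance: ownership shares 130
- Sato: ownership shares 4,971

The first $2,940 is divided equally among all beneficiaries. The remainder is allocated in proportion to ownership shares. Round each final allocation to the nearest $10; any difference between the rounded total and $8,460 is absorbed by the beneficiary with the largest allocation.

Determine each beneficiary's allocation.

$2,940 shared equally gives $490 per beneficiary.
Remainder $5,520 by ownership shares (total 15,463): Nwosu 732.53 → $730; Bergstrom 1,607.49 → $1,610; Kowalski 817.84 → $820; Chaudhri 541.18 → $540; Vance 46.41 → $50; Sato 1,774.55 → $1,770.
Totals: Nwosu $490 + $730 = $1,220; Bergstrom $490 + $1,610 = $2,100; Kowalski $490 + $820 = $1,310; Chaudhri $490 + $540 = $1,030; Vance $490 + $50 = $540; Sato $490 + $1,770 = $2,260.

Nwosu: $1,220; Bergstrom: $2,100; Kowalski: $1,310; Chaudhri: $1,030; Vance: $540; Sato: $2,260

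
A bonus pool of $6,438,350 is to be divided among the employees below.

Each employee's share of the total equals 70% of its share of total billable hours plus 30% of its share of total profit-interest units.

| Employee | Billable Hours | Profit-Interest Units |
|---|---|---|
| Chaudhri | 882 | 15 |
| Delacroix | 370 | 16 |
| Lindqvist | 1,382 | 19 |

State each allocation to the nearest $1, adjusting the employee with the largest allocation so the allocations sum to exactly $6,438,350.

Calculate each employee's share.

Chaudhri: $2,088,577 · Delacroix: $1,251,162 · Lindqvist: $3,098,611

Totals — billable hours 2,634, profit-interest units 50.
Combined weights (70% billable hours + 30% profit-interest units): Chaudhri 0.3244; Delacroix 0.1943; Lindqvist 0.4813.
Unrounded shares: Chaudhri 2,088,577.27; Delacroix 1,251,161.57; Lindqvist 3,098,611.15.
Rounded to nearest $1: Chaudhri $2,088,577; Delacroix $1,251,162; Lindqvist $3,098,611. Sum = $6,438,350.
No rounding difference to absorb.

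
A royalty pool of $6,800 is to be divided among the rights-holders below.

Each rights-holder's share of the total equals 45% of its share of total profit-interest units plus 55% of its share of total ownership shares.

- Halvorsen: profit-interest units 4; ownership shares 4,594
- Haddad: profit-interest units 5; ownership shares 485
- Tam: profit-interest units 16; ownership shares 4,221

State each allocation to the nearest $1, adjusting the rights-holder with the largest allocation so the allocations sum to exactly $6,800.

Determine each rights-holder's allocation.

Profit-interest units total 25; ownership shares total 9,300.
Composite weights (45% profit-interest units + 55% ownership shares): Halvorsen 0.3437; Haddad 0.1187; Tam 0.5376.
Proportional shares: Halvorsen 2,337.08; Haddad 807.04; Tam 3,655.88.
At nearest $1: Halvorsen $2,337; Haddad $807; Tam $3,656. Sum = $6,800.
No rounding difference to absorb.

Halvorsen: $2,337 · Haddad: $807 · Tam: $3,656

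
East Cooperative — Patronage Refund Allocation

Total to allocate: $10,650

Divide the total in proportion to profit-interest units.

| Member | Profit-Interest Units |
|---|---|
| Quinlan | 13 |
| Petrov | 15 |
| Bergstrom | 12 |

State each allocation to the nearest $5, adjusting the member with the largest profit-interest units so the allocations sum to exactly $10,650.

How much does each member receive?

Combined profit-interest units = 13 + 15 + 12 = 40.
Raw shares: Quinlan 3,461.25; Petrov 3,993.75; Bergstrom 3,195.00.
Rounded to nearest $5: Quinlan $3,460; Petrov $3,995; Bergstrom $3,195. Sum = $10,650.
Sum already equals the total — no adjustment.

Quinlan: $3,460 · Petrov: $3,995 · Bergstrom: $3,195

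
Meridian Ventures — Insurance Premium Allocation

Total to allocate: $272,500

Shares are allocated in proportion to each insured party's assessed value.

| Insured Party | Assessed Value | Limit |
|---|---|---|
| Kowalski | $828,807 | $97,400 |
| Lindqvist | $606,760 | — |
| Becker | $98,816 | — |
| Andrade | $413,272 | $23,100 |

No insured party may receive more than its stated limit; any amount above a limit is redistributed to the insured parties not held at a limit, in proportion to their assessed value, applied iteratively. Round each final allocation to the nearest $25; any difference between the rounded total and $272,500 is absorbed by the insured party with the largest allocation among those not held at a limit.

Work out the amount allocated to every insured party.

Assessed value total: 1,947,655.
Pro-rata shares before constraints: Kowalski 115,959.91; Lindqvist 84,892.91; Becker 13,825.53; Andrade 57,821.65.
Held at cap: Kowalski ($97,400), Andrade ($23,100); balance $152,000 reallocated over remaining assessed value 705,576.
Remaining shares: Lindqvist 130,712.38 → $130,700; Becker 21,287.62 → $21,300.

Kowalski: $97,400 · Lindqvist: $130,700 · Becker: $21,300 · Andrade: $23,100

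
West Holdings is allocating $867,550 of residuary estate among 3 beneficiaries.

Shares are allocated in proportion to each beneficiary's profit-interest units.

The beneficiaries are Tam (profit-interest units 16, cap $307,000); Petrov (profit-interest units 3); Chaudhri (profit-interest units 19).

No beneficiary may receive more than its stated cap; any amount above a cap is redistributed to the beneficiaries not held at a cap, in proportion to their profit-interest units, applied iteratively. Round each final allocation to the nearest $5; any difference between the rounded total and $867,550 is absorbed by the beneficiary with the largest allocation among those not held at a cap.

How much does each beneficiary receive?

Sum of profit-interest units: 38.
Proportional shares (ignoring caps): Tam 365,284.21; Petrov 68,490.79; Chaudhri 433,775.00.
Cap binds for Tam ($307,000); balance $560,550 reallocated over remaining profit-interest units 22.
Shares after redistribution: Petrov 76,438.64 → $76,440; Chaudhri 484,111.36 → $484,110.

Tam: $307,000; Petrov: $76,440; Chaudhri: $484,110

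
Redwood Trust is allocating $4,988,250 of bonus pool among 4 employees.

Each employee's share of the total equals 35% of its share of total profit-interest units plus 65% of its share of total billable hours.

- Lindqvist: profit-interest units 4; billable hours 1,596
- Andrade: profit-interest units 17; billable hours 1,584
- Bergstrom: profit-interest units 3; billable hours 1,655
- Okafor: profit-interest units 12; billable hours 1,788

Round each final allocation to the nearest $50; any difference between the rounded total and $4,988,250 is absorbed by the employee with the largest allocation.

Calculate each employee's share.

Profit-interest units total 36; billable hours total 6,623.
Blended shares (35% profit-interest units + 65% billable hours): Lindqvist 0.1955; Andrade 0.3207; Bergstrom 0.1916; Okafor 0.2921.
Raw shares: Lindqvist 975,326.86; Andrade 1,599,911.50; Bergstrom 955,714.08; Okafor 1,457,297.57.
After rounding ($50): Lindqvist $975,350; Andrade $1,599,900; Bergstrom $955,700; Okafor $1,457,300. Sum = $4,988,250.
Sum already equals the total — no adjustment.

Lindqvist: $975,350 | Andrade: $1,599,900 | Bergstrom: $955,700 | Okafor: $1,457,300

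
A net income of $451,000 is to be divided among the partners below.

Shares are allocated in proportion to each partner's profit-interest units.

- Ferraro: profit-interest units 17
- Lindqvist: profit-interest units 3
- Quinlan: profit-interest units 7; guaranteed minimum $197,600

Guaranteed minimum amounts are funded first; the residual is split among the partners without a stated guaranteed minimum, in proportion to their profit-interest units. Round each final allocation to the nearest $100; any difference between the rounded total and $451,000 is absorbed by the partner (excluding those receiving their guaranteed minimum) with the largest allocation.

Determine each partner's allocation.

Minimums first: Quinlan $197,600. Remaining pool $253,400.
Remaining pool split over remaining profit-interest units 20: Ferraro 215,390.00 → $215,400; Lindqvist 38,010.00 → $38,000.

Ferraro: $215,400; Lindqvist: $38,000; Quinlan: $197,600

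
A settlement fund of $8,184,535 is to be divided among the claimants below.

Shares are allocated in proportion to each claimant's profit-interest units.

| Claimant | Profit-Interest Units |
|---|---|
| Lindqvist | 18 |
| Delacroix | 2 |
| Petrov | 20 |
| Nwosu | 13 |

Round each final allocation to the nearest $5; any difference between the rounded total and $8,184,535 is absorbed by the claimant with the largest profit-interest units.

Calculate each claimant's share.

Total profit-interest units = 18 + 2 + 20 + 13 = 53.
Unrounded shares: Lindqvist 2,779,653.40; Delacroix 308,850.38; Petrov 3,088,503.77; Nwosu 2,007,527.45.
At nearest $5: Lindqvist $2,779,655; Delacroix $308,850; Petrov $3,088,505; Nwosu $2,007,525. Sum = $8,184,535.
Sum already equals the total — no adjustment.

Lindqvist: $2,779,655 · Delacroix: $308,850 · Petrov: $3,088,505 · Nwosu: $2,007,525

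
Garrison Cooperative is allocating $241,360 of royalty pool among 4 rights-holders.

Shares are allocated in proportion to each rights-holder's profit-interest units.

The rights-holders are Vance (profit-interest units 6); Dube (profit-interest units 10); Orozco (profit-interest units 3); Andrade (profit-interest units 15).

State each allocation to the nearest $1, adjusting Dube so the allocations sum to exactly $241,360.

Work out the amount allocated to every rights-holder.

Sum of profit-interest units: 34.
Raw shares: Vance 6/34 × $241,360 = 42,592.94; Dube 10/34 × $241,360 = 70,988.24; Orozco 3/34 × $241,360 = 21,296.47; Andrade 15/34 × $241,360 = 106,482.35.
Rounded to nearest $1: Vance $42,593; Dube $70,988; Orozco $21,296; Andrade $106,482. Sum = $241,359.
Difference $241,360 − $241,359 = +$1 applied to Dube: Dube becomes $70,989.

Vance: $42,593 | Dube: $70,989 | Orozco: $21,296 | Andrade: $106,482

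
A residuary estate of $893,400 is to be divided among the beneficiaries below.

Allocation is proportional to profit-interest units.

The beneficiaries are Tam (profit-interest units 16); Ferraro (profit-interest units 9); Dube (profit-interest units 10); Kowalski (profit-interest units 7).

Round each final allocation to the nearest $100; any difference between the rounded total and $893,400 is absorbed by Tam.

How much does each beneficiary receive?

Profit-interest units total: 42.
Pro-rata amounts: Tam 16/42 × $893,400 = 340,342.86; Ferraro 9/42 × $893,400 = 191,442.86; Dube 10/42 × $893,400 = 212,714.29; Kowalski 7/42 × $893,400 = 148,900.00.
At nearest $100: Tam $340,300; Ferraro $191,400; Dube $212,700; Kowalski $148,900. Sum = $893,300.
Difference $893,400 − $893,300 = +$100 applied to Tam: Tam becomes $340,400.

Tam: $340,400 · Ferraro: $191,400 · Dube: $212,700 · Kowalski: $148,900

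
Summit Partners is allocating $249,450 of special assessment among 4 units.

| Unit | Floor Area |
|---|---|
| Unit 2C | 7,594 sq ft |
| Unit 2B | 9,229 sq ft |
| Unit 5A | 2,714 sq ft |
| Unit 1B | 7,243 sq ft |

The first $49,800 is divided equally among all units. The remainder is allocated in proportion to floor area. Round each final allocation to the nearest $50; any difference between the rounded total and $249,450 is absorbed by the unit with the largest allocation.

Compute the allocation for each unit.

First tranche $49,800 split equally: $12,450 each.
Remainder $199,650 by floor area (total 26,780): Unit 2C 56,614.72 → $56,600; Unit 2B 68,803.95 → $68,800; Unit 5A 20,233.39 → $20,250; Unit 1B 53,997.94 → $54,000.
Totals: Unit 2C $12,450 + $56,600 = $69,050; Unit 2B $12,450 + $68,800 = $81,250; Unit 5A $12,450 + $20,250 = $32,700; Unit 1B $12,450 + $54,000 = $66,450.

Unit 2C: $69,050 | Unit 2B: $81,250 | Unit 5A: $32,700 | Unit 1B: $66,450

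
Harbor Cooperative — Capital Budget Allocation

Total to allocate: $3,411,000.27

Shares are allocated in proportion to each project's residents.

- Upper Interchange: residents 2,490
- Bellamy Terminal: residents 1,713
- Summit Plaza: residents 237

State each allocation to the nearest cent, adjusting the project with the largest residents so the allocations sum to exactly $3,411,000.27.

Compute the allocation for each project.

Combined residents = 2,490 + 1,713 + 237 = 4,440.
Raw shares: Upper Interchange 1,912,925.8271; Bellamy Terminal 1,316,000.7798; Summit Plaza 182,073.6631.
After rounding (cent): Upper Interchange $1,912,925.83; Bellamy Terminal $1,316,000.78; Summit Plaza $182,073.66. Sum = $3,411,000.27.
Rounded total matches; no reconciliation needed.

Upper Interchange: $1,912,925.83 | Bellamy Terminal: $1,316,000.78 | Summit Plaza: $182,073.66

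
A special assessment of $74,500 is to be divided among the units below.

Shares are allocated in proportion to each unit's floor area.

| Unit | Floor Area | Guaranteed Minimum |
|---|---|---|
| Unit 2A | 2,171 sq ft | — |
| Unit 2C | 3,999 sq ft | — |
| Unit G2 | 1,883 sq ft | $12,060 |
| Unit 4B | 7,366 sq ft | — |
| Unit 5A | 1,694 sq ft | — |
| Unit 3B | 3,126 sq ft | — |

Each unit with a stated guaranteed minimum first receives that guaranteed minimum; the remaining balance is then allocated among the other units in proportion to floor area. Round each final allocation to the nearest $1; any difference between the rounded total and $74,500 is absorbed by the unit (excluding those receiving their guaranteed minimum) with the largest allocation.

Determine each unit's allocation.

Guaranteed amounts: Unit G2 $12,060. Remaining pool $62,440.
Remaining pool split over remaining floor area 18,356: Unit 2A 7,384.90 → $7,385; Unit 2C 13,603.05 → $13,603; Unit 4B 25,056.28 → $25,056; Unit 5A 5,762.33 → $5,762; Unit 3B 10,633.44 → $10,633.
Rounding difference +$1 applied to Unit 4B → $25,057.

Unit 2A: $7,385; Unit 2C: $13,603; Unit G2: $12,060; Unit 4B: $25,057; Unit 5A: $5,762; Unit 3B: $10,633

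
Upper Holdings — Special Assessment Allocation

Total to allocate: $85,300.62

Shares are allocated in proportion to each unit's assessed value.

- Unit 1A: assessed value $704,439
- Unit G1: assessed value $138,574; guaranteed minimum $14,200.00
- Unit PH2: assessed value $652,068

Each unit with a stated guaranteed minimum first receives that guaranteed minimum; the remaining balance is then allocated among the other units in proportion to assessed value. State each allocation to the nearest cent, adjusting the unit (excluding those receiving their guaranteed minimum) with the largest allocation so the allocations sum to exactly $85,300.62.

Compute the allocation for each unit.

Fund the minimums — Unit G1 $14,200.00. Remaining pool $71,100.62.
Remaining pool split over remaining assessed value 1,356,507: Unit 1A 36,922.8096 → $36,922.81; Unit PH2 34,177.8104 → $34,177.81.

Unit 1A: $36,922.81 · Unit G1: $14,200.00 · Unit PH2: $34,177.81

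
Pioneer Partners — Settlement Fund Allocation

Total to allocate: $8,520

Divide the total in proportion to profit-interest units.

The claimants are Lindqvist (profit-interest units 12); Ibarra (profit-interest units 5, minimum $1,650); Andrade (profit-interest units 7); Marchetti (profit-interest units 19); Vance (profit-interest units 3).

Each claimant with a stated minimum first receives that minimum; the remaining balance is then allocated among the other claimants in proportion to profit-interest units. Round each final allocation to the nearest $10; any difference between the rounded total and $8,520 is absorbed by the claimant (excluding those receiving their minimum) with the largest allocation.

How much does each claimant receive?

Lindqvist: $2,010; Ibarra: $1,650; Andrade: $1,170; Marchetti: $3,190; Vance: $500

Minimums first: Ibarra $1,650. Remaining pool $6,870.
Remaining pool split over remaining profit-interest units 41: Lindqvist 2,010.73 → $2,010; Andrade 1,172.93 → $1,170; Marchetti 3,183.66 → $3,180; Vance 502.68 → $500.
Rounding difference +$10 applied to Marchetti → $3,190.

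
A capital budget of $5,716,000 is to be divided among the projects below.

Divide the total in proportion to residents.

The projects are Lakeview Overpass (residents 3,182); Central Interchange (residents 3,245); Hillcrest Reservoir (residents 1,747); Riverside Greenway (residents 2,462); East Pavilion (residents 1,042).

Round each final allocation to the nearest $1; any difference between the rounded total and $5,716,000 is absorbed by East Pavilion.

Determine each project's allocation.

Lakeview Overpass: $1,557,485 | Central Interchange: $1,588,322 | Hillcrest Reservoir: $855,100 | Riverside Greenway: $1,205,069 | East Pavilion: $510,024

Total residents = 11,678.
Unrounded shares: Lakeview Overpass 3,182/11,678 × $5,716,000 = 1,557,485.19; Central Interchange 3,245/11,678 × $5,716,000 = 1,588,321.63; Hillcrest Reservoir 1,747/11,678 × $5,716,000 = 855,099.503; Riverside Greenway 2,462/11,678 × $5,716,000 = 1,205,068.68; East Pavilion 1,042/11,678 × $5,716,000 = 510,025.00.
After rounding ($1): Lakeview Overpass $1,557,485; Central Interchange $1,588,322; Hillcrest Reservoir $855,100; Riverside Greenway $1,205,069; East Pavilion $510,025. Sum = $5,716,001.
Difference $5,716,000 − $5,716,001 = −$1 applied to East Pavilion: East Pavilion becomes $510,024.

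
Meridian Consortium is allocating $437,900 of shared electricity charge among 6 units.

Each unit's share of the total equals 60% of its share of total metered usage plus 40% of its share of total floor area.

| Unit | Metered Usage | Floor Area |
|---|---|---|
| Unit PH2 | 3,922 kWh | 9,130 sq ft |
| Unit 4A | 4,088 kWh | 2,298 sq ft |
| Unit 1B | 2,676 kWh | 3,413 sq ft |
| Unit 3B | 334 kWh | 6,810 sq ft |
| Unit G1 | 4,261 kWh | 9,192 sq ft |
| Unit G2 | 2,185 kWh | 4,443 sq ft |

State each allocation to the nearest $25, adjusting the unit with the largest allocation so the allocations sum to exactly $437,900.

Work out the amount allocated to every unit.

Unit PH2: $104,325; Unit 4A: $72,900; Unit 1B: $57,200; Unit 3B: $38,825; Unit G1: $109,725; Unit G2: $54,925

Metered usage total 17,466; floor area total 35,286.
Composite weights (60% metered usage + 40% floor area): Unit PH2 0.2382; Unit 4A 0.1665; Unit 1B 0.1306; Unit 3B 0.0887; Unit G1 0.2506; Unit G2 0.1254.
Proportional shares: Unit PH2 104,319.81; Unit 4A 72,902.83; Unit 1B 57,197.07; Unit 3B 38,829.24; Unit G1 109,727.13; Unit G2 54,923.91.
At nearest $25: Unit PH2 $104,325; Unit 4A $72,900; Unit 1B $57,200; Unit 3B $38,825; Unit G1 $109,725; Unit G2 $54,925. Sum = $437,900.
Sum already equals the total — no adjustment.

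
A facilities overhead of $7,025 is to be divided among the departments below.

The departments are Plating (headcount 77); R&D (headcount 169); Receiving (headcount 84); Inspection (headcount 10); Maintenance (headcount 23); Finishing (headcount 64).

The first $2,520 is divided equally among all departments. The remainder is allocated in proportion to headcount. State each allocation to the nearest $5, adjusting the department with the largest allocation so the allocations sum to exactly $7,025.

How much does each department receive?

First tranche $2,520 split equally: $420 each.
Remainder $4,505 by headcount (total 427): Plating 812.38 → $810; R&D 1,783.01 → $1,785; Receiving 886.23 → $885; Inspection 105.50 → $105; Maintenance 242.66 → $245; Finishing 675.22 → $675.
Totals: Plating $420 + $810 = $1,230; R&D $420 + $1,785 = $2,205; Receiving $420 + $885 = $1,305; Inspection $420 + $105 = $525; Maintenance $420 + $245 = $665; Finishing $420 + $675 = $1,095.

Plating: $1,230; R&D: $2,205; Receiving: $1,305; Inspection: $525; Maintenance: $665; Finishing: $1,095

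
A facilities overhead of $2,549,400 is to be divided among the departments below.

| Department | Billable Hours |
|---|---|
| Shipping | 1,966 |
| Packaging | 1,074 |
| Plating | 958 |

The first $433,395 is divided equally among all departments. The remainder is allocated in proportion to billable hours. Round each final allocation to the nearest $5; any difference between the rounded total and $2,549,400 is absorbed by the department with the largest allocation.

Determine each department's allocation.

Shipping: $1,185,005 · Packaging: $712,895 · Plating: $651,500

$433,395 shared equally gives $144,465 per department.
Remainder $2,116,005 by billable hours (total 3,998): Shipping 1,040,536.73 → $1,040,535; Packaging 568,431.56 → $568,430; Plating 507,036.72 → $507,035.
Rounding difference +$5 on remainder applied to Shipping.
Totals: Shipping $144,465 + $1,040,540 = $1,185,005; Packaging $144,465 + $568,430 = $712,895; Plating $144,465 + $507,035 = $651,500.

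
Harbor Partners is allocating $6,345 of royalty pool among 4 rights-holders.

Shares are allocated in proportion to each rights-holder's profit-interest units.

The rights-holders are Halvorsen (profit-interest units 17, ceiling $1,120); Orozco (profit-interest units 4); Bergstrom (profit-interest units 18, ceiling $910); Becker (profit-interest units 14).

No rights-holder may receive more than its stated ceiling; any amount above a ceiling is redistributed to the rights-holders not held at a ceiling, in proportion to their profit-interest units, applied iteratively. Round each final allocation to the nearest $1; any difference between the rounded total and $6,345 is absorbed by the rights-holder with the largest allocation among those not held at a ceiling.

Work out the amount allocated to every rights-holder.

Sum of profit-interest units: 53.
Unconstrained shares: Halvorsen 2,035.19; Orozco 478.87; Bergstrom 2,154.91; Becker 1,676.04.
Held at cap: Halvorsen ($1,120), Bergstrom ($910); balance $4,315 reallocated over remaining profit-interest units 18.
Remaining shares: Orozco 958.89 → $959; Becker 3,356.11 → $3,356.

Halvorsen: $1,120; Orozco: $959; Bergstrom: $910; Becker: $3,356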